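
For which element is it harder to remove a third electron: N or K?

Consider each +2 ion: N²⁺ still has 3 valence electrons; K²⁺ is already 1 electron into the core.
Usually core removal costs more than valence removal, but here the competition is close: a tightly held n=2 valence electron can cost more to remove than an n=3 core electron, so the actual values have to decide it.
Approximate IE_3 values (kJ/mol): N 4578, K 4420.
Overall IE_3 order: K < N.

N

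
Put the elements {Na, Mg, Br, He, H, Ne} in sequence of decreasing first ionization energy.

He > Ne > H > Br > Mg > Na

IE₁ increases left→right with effective nuclear charge and decreases top→bottom as the valence shell moves farther out.
These span different periods and groups, so the two trends combine.
Mg > Na: Mg lies to the right of Na in period 3, so the across-period effect alone puts Mg higher.
Br > Mg: period and group pull opposite ways; the across-period shift dominates (1140 vs 738 kJ/mol).
H > Br: period and group pull opposite ways; the down-group shift dominates (1312 vs 1140 kJ/mol).
Ne > H: period and group pull opposite ways; the across-period shift dominates (2081 vs 1312 kJ/mol).
He > Ne: they share group 18; the group trend gives He the larger value.
Tabulated first ionization energy (kJ/mol): H 1312, He 2372, Ne 2081, Na 496, Mg 738, Br 1140.
So from highest to lowest: He > Ne > H > Br > Mg > Na.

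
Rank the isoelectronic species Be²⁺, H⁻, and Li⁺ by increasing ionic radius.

Be²⁺ < Li⁺ < H⁻

All of these have 2 electrons, so size is governed by nuclear charge alone: the more protons, the stronger the pull on the same electron cloud, and the smaller the ion.
Nuclear charges: Be²⁺ (Z=4), Li⁺ (Z=3), H⁻ (Z=1).
Smallest to largest: Be²⁺ < Li⁺ < H⁻.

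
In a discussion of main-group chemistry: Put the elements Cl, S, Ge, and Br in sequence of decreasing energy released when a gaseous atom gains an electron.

S is in period 3, group 16; Cl is in period 3, group 17; Ge is in period 4, group 14; Br is in period 4, group 17.
Electron affinity generally becomes more exothermic across a period toward the halogens and less exothermic down a group.
These span different periods and groups, so the two trends combine.
S > Ge: both effects reinforce here, so S is clearly the higher of the two.
Br > S: period and group pull opposite ways; the across-period shift dominates (325 vs 200 kJ/mol).
Cl > Br: Cl sits above Br in group 17, so the down-group effect alone puts Cl higher.
Tabulated electron affinity (kJ/mol): S 200, Cl 349, Ge 119, Br 325.
So from highest to lowest: Cl > Br > S > Ge.

Cl > Br > S > Ge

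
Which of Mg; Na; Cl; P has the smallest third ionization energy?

P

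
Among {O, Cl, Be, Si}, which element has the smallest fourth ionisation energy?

Si

IE_4 is the cost of taking one more electron from the +3 cation: O³⁺ still has 3 valence electrons; Cl³⁺ still has 4 valence electrons; Be³⁺ is already 1 electron into the core; Si³⁺ still has 1 valence electron.
Core electrons are held far more tightly than valence electrons, so Be tops the IE_4 order.
Valence configurations: O³⁺ [He]2s²2p¹, Cl³⁺ [Ne]3s²3p², Si³⁺ [Ne]3s¹.
The numbers (kJ/mol): O 7469, Cl 5159, Be 21007, Si 4356.
So the fourth ionization energies run Si < Cl < O < Be.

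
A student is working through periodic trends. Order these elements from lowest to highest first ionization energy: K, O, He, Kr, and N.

K, O, Kr, N, He

He is in period 1, group 18; N is in period 2, group 15; O is in period 2, group 16; K is in period 4, group 1; Kr is in period 4, group 18.
Across a period the outer electron is held more tightly (higher IE₁); down a group it sits in a higher shell, more shielded, and comes off more easily.
Here both period and group differ, so the two effects have to be weighed against each other.
O > K: relative to K, both the across-period and down-group shifts push O's first ionization energy up.
Kr > O: the two effects oppose for this pair; the across-period effect wins (1351 vs 1314 kJ/mol).
N > Kr: period and group pull opposite ways; the down-group shift dominates (1402 vs 1351 kJ/mol).
He > N: relative to N, both the across-period and down-group shifts push He's first ionization energy up.
Note the exception: N has a higher first ionization energy than O, contrary to the simple trend — pairing an electron in O's 2p⁴ costs repulsion energy, so O ionizes more easily than half-filled N (2p³).
Tabulated first ionization energy (kJ/mol): He 2372, N 1402, O 1314, K 419, Kr 1351.
So from lowest to highest: K < O < Kr < N < He.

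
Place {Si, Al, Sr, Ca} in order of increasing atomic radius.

Si, Al, Ca, Sr

Al is in period 3, group 13; Si is in period 3, group 14; Ca is in period 4, group 2; Sr is in period 5, group 2.
Radius decreases left→right (rising Z_eff, same n) and increases top→bottom (higher n).
Here both period and group differ, so the two effects have to be weighed against each other.
Al > Si: both are in period 3; the period trend gives Al the larger value.
Ca > Al: relative to Al, both the across-period and down-group shifts push Ca's atomic radius up.
Sr > Ca: they share group 2; the group trend gives Sr the larger value.
Approximate values (pm): Al 126, Si 116, Ca 171, Sr 185.
So from smallest to largest: Si < Al < Ca < Sr.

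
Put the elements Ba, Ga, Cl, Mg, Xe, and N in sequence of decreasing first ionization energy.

N > Cl > Xe > Mg > Ga > Ba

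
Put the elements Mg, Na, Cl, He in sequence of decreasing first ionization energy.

First ionization energy rises across a period (greater Z_eff holds electrons more tightly) and falls down a group (valence electrons are farther from the nucleus).
Here both period and group differ, so the two effects have to be weighed against each other.
Mg > Na: both are in period 3; the period trend gives Mg the larger value.
Cl > Mg: Cl lies to the right of Mg in period 3, so the across-period effect alone puts Cl higher.
He > Cl: relative to Cl, both the across-period and down-group shifts push He's first ionization energy up.
For reference (kJ/mol): He 2372, Na 496, Mg 738, Cl 1251.
So from highest to lowest: He > Cl > Mg > Na.

He, Cl, Mg, Na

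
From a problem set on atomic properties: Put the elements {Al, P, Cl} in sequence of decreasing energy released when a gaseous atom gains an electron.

Al is in period 3, group 13; P is in period 3, group 15; Cl is in period 3, group 17.
EA tends to increase across a period and decrease down a group, though the pattern is less regular than for IE or radius.
All lie in period 3, so electron affinity increases left to right.
So from highest to lowest: Cl > P > Al.

Cl > P > Al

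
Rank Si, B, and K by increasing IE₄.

Si < K < B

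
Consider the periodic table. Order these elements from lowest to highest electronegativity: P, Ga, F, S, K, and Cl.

K < Ga < P < S < Cl < F

Electronegativity increases across a period and decreases down a group, tracking effective nuclear charge and atomic size.
These span different periods and groups, so the two trends combine.
Ga > K: both are in period 4; the period trend gives Ga the larger value.
P > Ga: both effects reinforce here, so P is clearly the higher of the two.
S > P: both are in period 3; the period trend gives S the larger value.
Cl > S: Cl lies to the right of S in period 3, so the across-period effect alone puts Cl higher.
F > Cl: they share group 17; the group trend gives F the larger value.
For reference (Pauling): F 3.98, P 2.19, S 2.58, Cl 3.16, K 0.82, Ga 1.81.
So from lowest to highest: K < Ga < P < S < Cl < F.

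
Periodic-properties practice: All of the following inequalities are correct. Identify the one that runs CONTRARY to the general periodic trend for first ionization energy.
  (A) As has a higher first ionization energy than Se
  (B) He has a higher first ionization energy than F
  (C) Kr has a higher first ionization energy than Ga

The general trend: first ionization energy increases across a period and decreases down a group.
(A) As (period 4, group 15) vs Se (period 4, group 16): the stated order contradicts the simple trend.
(B) He (period 1, group 18) vs F (period 2, group 17): the stated order agrees with the simple trend.
(C) Kr (period 4, group 18) vs Ga (period 4, group 13): the stated order agrees with the simple trend.
The exception is (A): Se (4p⁴) ionizes more easily than half-filled As (4p³).

(A)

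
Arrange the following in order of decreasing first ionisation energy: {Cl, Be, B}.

Cl, Be, B

Be is in period 2, group 2; B is in period 2, group 13; Cl is in period 3, group 17.
Across a period the outer electron is held more tightly (higher IE₁); down a group it sits in a higher shell, more shielded, and comes off more easily.
Here both period and group differ, so the two effects have to be weighed against each other.
Be > B: this pair runs against the simple trend — see the exception note.
Cl > Be: period and group pull opposite ways; the across-period shift dominates (1251 vs 900 kJ/mol).
Note the exception: Be has a higher first ionization energy than B, contrary to the simple trend — removing B's lone 2p electron is easier than breaking Be's filled 2s².
For reference (kJ/mol): Be 900, B 801, Cl 1251.
So from highest to lowest: Cl > Be > B.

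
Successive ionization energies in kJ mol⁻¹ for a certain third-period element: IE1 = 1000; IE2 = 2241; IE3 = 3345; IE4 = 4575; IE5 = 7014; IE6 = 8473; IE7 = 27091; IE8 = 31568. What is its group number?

Group 16

Look for the largest jump between consecutive ionization energies: IE7/IE6 ≈ 3.2, far larger than any earlier ratio.
That jump marks the point where a core electron is being removed. So the atom has 6 valence electrons.
A main-group element with 6 valence electrons is in group 16.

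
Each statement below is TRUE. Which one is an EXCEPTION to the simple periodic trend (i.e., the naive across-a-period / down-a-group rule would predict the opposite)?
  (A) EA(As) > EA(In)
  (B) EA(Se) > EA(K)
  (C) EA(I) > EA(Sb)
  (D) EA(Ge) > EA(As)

(D)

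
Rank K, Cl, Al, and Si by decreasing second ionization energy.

Consider each +1 ion: K⁺ is the bare [Ar] core; Cl⁺ still has 6 valence electrons; Al⁺ still has 2 valence electrons; Si⁺ still has 3 valence electrons.
Core electrons are held far more tightly than valence electrons, so K tops the IE_2 order.
Valence configurations: Cl⁺ [Ne]3s²3p⁴, Al⁺ [Ne]3s², Si⁺ [Ne]3s²3p¹.
Si⁺ loses a lone 3p electron whereas Al⁺ must break into a filled 3s² pair, so IE_2(Al) > IE_2(Si) even though Si has the higher nuclear charge.
Approximate IE_2 values (kJ/mol): K 3052, Cl 2298, Al 1817, Si 1577.
So the second ionization energies run Si < Al < Cl < K.

K, Cl, Al, Si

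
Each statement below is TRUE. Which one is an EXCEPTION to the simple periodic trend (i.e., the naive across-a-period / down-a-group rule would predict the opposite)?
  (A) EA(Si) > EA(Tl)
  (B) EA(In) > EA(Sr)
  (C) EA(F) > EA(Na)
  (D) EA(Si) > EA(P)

The general trend: electron affinity increases across a period and decreases down a group.
(A) Si (period 3, group 14) vs Tl (period 6, group 13): the stated order agrees with the simple trend.
(B) In (period 5, group 13) vs Sr (period 5, group 2): the stated order agrees with the simple trend.
(C) F (period 2, group 17) vs Na (period 3, group 1): the stated order agrees with the simple trend.
(D) Si (period 3, group 14) vs P (period 3, group 15): the stated order contradicts the simple trend.
The exception is (D): adding an electron to P's half-filled 3p³ is unfavourable, so Si (3p²) has the more exothermic EA.

(D)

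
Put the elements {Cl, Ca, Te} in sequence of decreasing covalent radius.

Cl is in period 3, group 17; Ca is in period 4, group 2; Te is in period 5, group 16.
Moving right in a period, electrons are added to the same shell under a stronger nuclear pull, so atoms get smaller; moving down, a new shell is opened and atoms get larger.
Here both period and group differ, so the two effects have to be weighed against each other.
Te > Cl: both effects reinforce here, so Te is clearly the larger of the two.
Ca > Te: the two effects oppose for this pair; the across-period effect wins (171 vs 136 pm).
Approximate values (pm): Cl 99, Ca 171, Te 136.
So from largest to smallest: Ca > Te > Cl.

Ca, Te, Cl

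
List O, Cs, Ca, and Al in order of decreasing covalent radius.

Radius decreases left→right (rising Z_eff, same n) and increases top→bottom (higher n).
Here both period and group differ, so the two effects have to be weighed against each other.
Al > O: relative to O, both the across-period and down-group shifts push Al's atomic radius up.
Ca > Al: relative to Al, both the across-period and down-group shifts push Ca's atomic radius up.
Cs > Ca: relative to Ca, both the across-period and down-group shifts push Cs's atomic radius up.
Tabulated atomic radius (pm): O 63, Al 126, Ca 171, Cs 232.
So from largest to smallest: Cs > Ca > Al > O.

Cs > Ca > Al > O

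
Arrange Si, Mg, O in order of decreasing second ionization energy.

O > Si > Mg

Consider each +1 ion: Si⁺ still has 3 valence electrons; Mg⁺ still has 1 valence electron; O⁺ still has 5 valence electrons.
All are still removing valence electrons, so compare the +1 ions as you would atoms: IE_2 generally rises across a period (higher Z_eff) and falls down a group (larger shell), subject to the usual subshell exceptions.
Valence configurations: Si⁺ [Ne]3s²3p¹, Mg⁺ [Ne]3s¹, O⁺ [He]2s²2p³.
Tabulated IE_2 (kJ/mol): Si 1577, Mg 1451, O 3388.
Overall IE_2 order: Mg < Si < O.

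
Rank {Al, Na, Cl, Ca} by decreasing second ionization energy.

The second ionization energy removes an electron from the +1 ion. For each element: Al⁺ still has 2 valence electrons; Na⁺ is the bare [Ne] core; Cl⁺ still has 6 valence electrons; Ca⁺ still has 1 valence electron.
Pulling an electron out of a noble-gas core costs far more than removing a remaining valence electron, so Na sits at the high end of IE_2.
Valence configurations: Al⁺ [Ne]3s², Cl⁺ [Ne]3s²3p⁴, Ca⁺ [Ar]4s¹.
Approximate IE_2 values (kJ/mol): Al 1817, Na 4562, Cl 2298, Ca 1145.
Overall IE_2 order: Ca < Al < Cl < Na.

Na > Cl > Al > Ca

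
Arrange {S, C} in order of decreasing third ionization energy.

C > S

The third ionization energy removes an electron from the +2 ion. For each element: S²⁺ still has 4 valence electrons; C²⁺ still has 2 valence electrons.
All are still removing valence electrons, so compare the +2 ions as you would atoms: IE_3 generally rises across a period (higher Z_eff) and falls down a group (larger shell), subject to the usual subshell exceptions.
Valence configurations: S²⁺ [Ne]3s²3p², C²⁺ [He]2s².
Approximate IE_3 values (kJ/mol): S 3357, C 4620.
So the third ionization energies run S < C.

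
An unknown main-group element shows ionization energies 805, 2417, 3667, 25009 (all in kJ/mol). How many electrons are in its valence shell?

3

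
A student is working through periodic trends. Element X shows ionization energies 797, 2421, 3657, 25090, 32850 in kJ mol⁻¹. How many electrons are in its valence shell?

Look for the largest jump between consecutive ionization energies: IE4/IE3 ≈ 6.9, far larger than any earlier ratio.
That jump marks the point where a core electron is being removed. So the atom has 3 valence electrons.

3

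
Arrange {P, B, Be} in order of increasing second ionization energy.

Be < P < B

IE_2 is the cost of taking one more electron from the +1 cation: P⁺ still has 4 valence electrons; B⁺ still has 2 valence electrons; Be⁺ still has 1 valence electron.
All are still removing valence electrons, so compare the +1 ions as you would atoms: IE_2 generally rises across a period (higher Z_eff) and falls down a group (larger shell), subject to the usual subshell exceptions.
Valence configurations: P⁺ [Ne]3s²3p², B⁺ [He]2s², Be⁺ [He]2s¹.
Approximate IE_2 values (kJ/mol): P 1907, B 2427, Be 1757.
Overall IE_2 order: Be < P < B.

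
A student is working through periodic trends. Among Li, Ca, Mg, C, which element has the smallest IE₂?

The second ionization energy removes an electron from the +1 ion. For each element: Li⁺ is the bare [He] core; Ca⁺ still has 1 valence electron; Mg⁺ still has 1 valence electron; C⁺ still has 3 valence electrons.
Breaking into a closed-shell core is much more expensive than removing a leftover valence electron — Li has the largest IE_2 here.
Valence configurations: Ca⁺ [Ar]4s¹, Mg⁺ [Ne]3s¹, C⁺ [He]2s²2p¹.
Tabulated IE_2 (kJ/mol): Li 7298, Ca 1145, Mg 1451, C 2353.
Hence IE_2: Ca < Mg < C < Li.

Ca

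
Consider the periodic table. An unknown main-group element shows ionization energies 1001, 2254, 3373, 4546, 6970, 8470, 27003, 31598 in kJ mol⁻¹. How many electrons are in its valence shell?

6

Look for the largest jump between consecutive ionization energies: IE7/IE6 ≈ 3.2, far larger than any earlier ratio.
That jump marks the point where a core electron is being removed. So the atom has 6 valence electrons.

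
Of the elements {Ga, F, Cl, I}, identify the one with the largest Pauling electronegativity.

F is in period 2, group 17; Cl is in period 3, group 17; Ga is in period 4, group 13; I is in period 5, group 17.
EN rises left→right (higher Z_eff, smaller atoms) and falls top→bottom (larger, more shielded atoms).
Here both period and group differ, so the two effects have to be weighed against each other.
I > Ga: period and group pull opposite ways; the across-period shift dominates (2.66 vs 1.81).
Cl > I: they share group 17; the group trend gives Cl the larger value.
F > Cl: they share group 17; the group trend gives F the larger value.
For reference (Pauling): F 3.98, Cl 3.16, Ga 1.81, I 2.66.
The largest Pauling electronegativity among these belongs to F.

F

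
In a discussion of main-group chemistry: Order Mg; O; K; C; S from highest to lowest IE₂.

O > K > C > S > Mg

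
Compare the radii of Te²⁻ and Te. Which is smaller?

Te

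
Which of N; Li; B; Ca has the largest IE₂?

Consider each +1 ion: N⁺ still has 4 valence electrons; Li⁺ is the bare [He] core; B⁺ still has 2 valence electrons; Ca⁺ still has 1 valence electron.
Core electrons are held far more tightly than valence electrons, so Li tops the IE_2 order.
Valence configurations: N⁺ [He]2s²2p², B⁺ [He]2s², Ca⁺ [Ar]4s¹.
Tabulated IE_2 (kJ/mol): N 2856, Li 7298, B 2427, Ca 1145.
Hence IE_2: Ca < B < N < Li.

Li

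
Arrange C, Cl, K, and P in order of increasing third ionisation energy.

The third ionization energy removes an electron from the +2 ion. For each element: C²⁺ still has 2 valence electrons; Cl²⁺ still has 5 valence electrons; K²⁺ is already 1 electron into the core; P²⁺ still has 3 valence electrons.
Usually core removal costs more than valence removal, but here the competition is close: a tightly held n=2 valence electron can cost more to remove than an n=3 core electron, so the actual values have to decide it.
Valence configurations: C²⁺ [He]2s², Cl²⁺ [Ne]3s²3p³, P²⁺ [Ne]3s²3p¹.
Tabulated IE_3 (kJ/mol): C 4620, Cl 3822, K 4420, P 2914.
Overall IE_3 order: P < Cl < K < C.

P, Cl, K, C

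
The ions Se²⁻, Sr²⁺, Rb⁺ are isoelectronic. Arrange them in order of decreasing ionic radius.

Se²⁻ > Rb⁺ > Sr²⁺

All of these have 36 electrons, so size is governed by nuclear charge alone: the more protons, the stronger the pull on the same electron cloud, and the smaller the ion.
Nuclear charges: Sr²⁺ (Z=38), Rb⁺ (Z=37), Se²⁻ (Z=34).
Largest to smallest: Se²⁻ > Rb⁺ > Sr²⁺.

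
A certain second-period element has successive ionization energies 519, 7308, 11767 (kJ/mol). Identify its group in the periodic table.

Group 1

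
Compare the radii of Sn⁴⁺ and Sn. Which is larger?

Sn

Forming Sn⁴⁺ removes 4 electrons from Sn. Fewer electrons for the same nuclear charge means less shielding and a higher Z_eff on the remaining electrons.
A cation is smaller than its parent atom: Sn⁴⁺ < Sn.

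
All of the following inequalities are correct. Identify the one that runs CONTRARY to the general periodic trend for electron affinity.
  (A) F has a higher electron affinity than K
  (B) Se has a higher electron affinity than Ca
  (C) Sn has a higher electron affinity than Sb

The general trend: electron affinity increases across a period and decreases down a group.
(A) F (period 2, group 17) vs K (period 4, group 1): the stated order agrees with the simple trend.
(B) Se (period 4, group 16) vs Ca (period 4, group 2): the stated order agrees with the simple trend.
(C) Sn (period 5, group 14) vs Sb (period 5, group 15): the stated order contradicts the simple trend.
The exception is (C): adding an electron to Sb's half-filled 5p³ is unfavourable, so Sn has the more exothermic EA.

(C)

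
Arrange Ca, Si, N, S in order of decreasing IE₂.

N, S, Si, Ca

Consider each +1 ion: Ca⁺ still has 1 valence electron; Si⁺ still has 3 valence electrons; N⁺ still has 4 valence electrons; S⁺ still has 5 valence electrons.
All are still removing valence electrons, so compare the +1 ions as you would atoms: IE_2 generally rises across a period (higher Z_eff) and falls down a group (larger shell), subject to the usual subshell exceptions.
Valence configurations: Ca⁺ [Ar]4s¹, Si⁺ [Ne]3s²3p¹, N⁺ [He]2s²2p², S⁺ [Ne]3s²3p³.
Approximate IE_2 values (kJ/mol): Ca 1145, Si 1577, N 2856, S 2252.
So the second ionization energies run Ca < Si < S < N.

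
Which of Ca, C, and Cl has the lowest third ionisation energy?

After 2 electrons have been removed, what remains? Ca²⁺ is the bare [Ar] core; C²⁺ still has 2 valence electrons; Cl²⁺ still has 5 valence electrons.
Breaking into a closed-shell core is much more expensive than removing a leftover valence electron — Ca has the largest IE_3 here.
Valence configurations: C²⁺ [He]2s², Cl²⁺ [Ne]3s²3p³.
Approximate IE_3 values (kJ/mol): Ca 4912, C 4620, Cl 3822.
Putting it together, IE_3: Cl < C < Ca.

Cl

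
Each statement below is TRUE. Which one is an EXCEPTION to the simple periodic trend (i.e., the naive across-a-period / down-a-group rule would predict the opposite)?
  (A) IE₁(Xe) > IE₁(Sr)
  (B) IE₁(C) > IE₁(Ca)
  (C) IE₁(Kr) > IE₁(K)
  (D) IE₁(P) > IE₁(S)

(D)

The general trend: first ionization energy increases across a period and decreases down a group.
(A) Xe (period 5, group 18) vs Sr (period 5, group 2): the stated order agrees with the simple trend.
(B) C (period 2, group 14) vs Ca (period 4, group 2): the stated order agrees with the simple trend.
(C) Kr (period 4, group 18) vs K (period 4, group 1): the stated order agrees with the simple trend.
(D) P (period 3, group 15) vs S (period 3, group 16): the stated order contradicts the simple trend.
The exception is (D): S (3p⁴) ionizes more easily than half-filled P (3p³) because the paired 3p electron in S is pushed out by e⁻–e⁻ repulsion.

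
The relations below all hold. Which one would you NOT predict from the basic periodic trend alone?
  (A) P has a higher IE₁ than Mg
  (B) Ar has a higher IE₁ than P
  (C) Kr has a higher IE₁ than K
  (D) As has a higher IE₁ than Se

The general trend: IE₁ increases across a period and decreases down a group.
(A) P (period 3, group 15) vs Mg (period 3, group 2): the stated order agrees with the simple trend.
(B) Ar (period 3, group 18) vs P (period 3, group 15): the stated order agrees with the simple trend.
(C) Kr (period 4, group 18) vs K (period 4, group 1): the stated order agrees with the simple trend.
(D) As (period 4, group 15) vs Se (period 4, group 16): the stated order contradicts the simple trend.
The exception is (D): Se (4p⁴) ionizes more easily than half-filled As (4p³).

(D)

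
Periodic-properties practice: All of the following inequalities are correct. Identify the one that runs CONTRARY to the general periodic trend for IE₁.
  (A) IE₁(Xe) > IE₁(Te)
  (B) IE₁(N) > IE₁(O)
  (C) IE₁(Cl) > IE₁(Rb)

(B)

The general trend: IE₁ increases across a period and decreases down a group.
(A) Xe (period 5, group 18) vs Te (period 5, group 16): the stated order agrees with the simple trend.
(B) N (period 2, group 15) vs O (period 2, group 16): the stated order contradicts the simple trend.
(C) Cl (period 3, group 17) vs Rb (period 5, group 1): the stated order agrees with the simple trend.
The exception is (B): pairing an electron in O's 2p⁴ costs repulsion energy, so O ionizes more easily than half-filled N (2p³).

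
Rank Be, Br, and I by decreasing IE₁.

Br, I, Be

Be is in period 2, group 2; Br is in period 4, group 17; I is in period 5, group 17.
Removing the outermost electron gets harder across a period and easier down a group.
Neither a single period nor a single group — weigh both effects.
I > Be: period and group pull opposite ways; the across-period shift dominates (1008 vs 900 kJ/mol).
Br > I: they share group 17; the group trend gives Br the larger value.
Approximate values (kJ/mol): Be 900, Br 1140, I 1008.
So from highest to lowest: Br > I > Be.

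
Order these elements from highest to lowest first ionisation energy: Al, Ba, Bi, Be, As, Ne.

Ne > As > Be > Bi > Al > Ba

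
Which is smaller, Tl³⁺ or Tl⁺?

Tl³⁺

Both ions have Z = 81 protons, but Tl³⁺ has lost more electrons, so its remaining electrons feel a larger effective nuclear charge per electron and are pulled in more tightly.
Higher positive charge → smaller ion, so Tl⁺ > Tl³⁺.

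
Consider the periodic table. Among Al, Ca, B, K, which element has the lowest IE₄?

K

After 3 electrons have been removed, what remains? Al³⁺ is the bare [Ne] core; Ca³⁺ is already 1 electron into the core; B³⁺ is the bare [He] core; K³⁺ is already 2 electrons into the core.
All of these are removing an electron from a noble-gas core or deeper; the smaller core (lower principal quantum number) is held far more tightly, and within a period the higher nuclear charge binds the same core more tightly.
Approximate IE_4 values (kJ/mol): Al 11577, Ca 6491, B 25026, K 5877.
Overall IE_4 order: K < Ca < Al < B.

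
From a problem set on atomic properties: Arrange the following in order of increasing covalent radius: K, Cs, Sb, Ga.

Atomic radius shrinks across a period as nuclear charge pulls the same shell inward, and grows down a group as new shells are added.
Neither a single period nor a single group — weigh both effects.
Sb > Ga: period and group pull opposite ways; the down-group shift dominates (140 vs 124 pm).
K > Sb: period and group pull opposite ways; the across-period shift dominates (196 vs 140 pm).
Cs > K: Cs sits below K in group 1, so the down-group effect alone puts Cs larger.
Approximate values (pm): K 196, Ga 124, Sb 140, Cs 232.
So from smallest to largest: Ga < Sb < K < Cs.

Ga < Sb < K < Cs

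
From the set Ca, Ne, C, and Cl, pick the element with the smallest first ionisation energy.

Ca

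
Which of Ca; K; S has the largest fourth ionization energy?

IE_4 is the cost of taking one more electron from the +3 cation: Ca³⁺ is already 1 electron into the core; K³⁺ is already 2 electrons into the core; S³⁺ still has 3 valence electrons.
Breaking into a closed-shell core is much more expensive than removing a leftover valence electron — K and Ca have the largest IE_4 here.
The numbers (kJ/mol): Ca 6491, K 5877, S 4556.
Putting it together, IE_4: S < K < Ca.

Ca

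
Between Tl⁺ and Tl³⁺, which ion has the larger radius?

Both ions have Z = 81 protons, but Tl³⁺ has lost more electrons, so its remaining electrons feel a larger effective nuclear charge per electron and are pulled in more tightly.
Higher positive charge → smaller ion, so Tl⁺ > Tl³⁺.

Tl⁺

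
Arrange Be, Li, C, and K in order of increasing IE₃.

K < C < Li < Be

Consider each +2 ion: Be²⁺ is the bare [He] core; Li²⁺ is already 1 electron into the core; C²⁺ still has 2 valence electrons; K²⁺ is already 1 electron into the core.
Usually core removal costs more than valence removal, but here the competition is close: a tightly held n=2 valence electron can cost more to remove than an n=3 core electron, so the actual values have to decide it.
Tabulated IE_3 (kJ/mol): Be 14849, Li 11815, C 4620, K 4420.
Putting it together, IE_3: K < C < Li < Be.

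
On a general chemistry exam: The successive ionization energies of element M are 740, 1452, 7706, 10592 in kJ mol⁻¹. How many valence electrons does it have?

2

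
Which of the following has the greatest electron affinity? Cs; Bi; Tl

Bi

Adding an electron releases more energy for atoms nearer the top right (short of the noble gases).
All lie in period 6; the across-period trend (electron affinity increases left to right) applies, with the exception below.
Note the exception: Cs has a higher electron affinity than Tl, contrary to the simple trend — Tl's ns²np¹ configuration gives only a small electron affinity — the sparsely filled np subshell binds an added electron weakly.
For reference (kJ/mol): Cs 46, Tl 19, Bi 91.
The greatest electron affinity among these belongs to Bi.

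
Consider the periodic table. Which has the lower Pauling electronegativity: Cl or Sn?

Smaller atoms with higher effective nuclear charge are more electronegative.
Neither a single period nor a single group — weigh both effects.
Cl > Sn: relative to Sn, both the across-period and down-group shifts push Cl's electronegativity up.
Approximate values (Pauling): Cl 3.16, Sn 1.96.
So Sn has the lower Pauling electronegativity (Sn < Cl).

Sn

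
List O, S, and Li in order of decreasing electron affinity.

S > O > Li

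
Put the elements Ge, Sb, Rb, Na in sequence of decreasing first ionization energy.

Across a period the outer electron is held more tightly (higher IE₁); down a group it sits in a higher shell, more shielded, and comes off more easily.
These span different periods and groups, so the two trends combine.
Na > Rb: Na sits above Rb in group 1, so the down-group effect alone puts Na higher.
Ge > Na: the two effects oppose for this pair; the across-period effect wins (762 vs 496 kJ/mol).
Sb > Ge: the two effects oppose for this pair; the across-period effect wins (831 vs 762 kJ/mol).
Approximate values (kJ/mol): Na 496, Ge 762, Rb 403, Sb 831.
So from highest to lowest: Sb > Ge > Na > Rb.

Sb, Ge, Na, Rb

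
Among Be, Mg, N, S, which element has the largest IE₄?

After 3 electrons have been removed, what remains? Be³⁺ is already 1 electron into the core; Mg³⁺ is already 1 electron into the core; N³⁺ still has 2 valence electrons; S³⁺ still has 3 valence electrons.
Breaking into a closed-shell core is much more expensive than removing a leftover valence electron — Mg and Be have the largest IE_4 here.
Valence configurations: N³⁺ [He]2s², S³⁺ [Ne]3s²3p¹.
Tabulated IE_4 (kJ/mol): Be 21007, Mg 10543, N 7475, S 4556.
Overall IE_4 order: S < N < Mg < Be.

Be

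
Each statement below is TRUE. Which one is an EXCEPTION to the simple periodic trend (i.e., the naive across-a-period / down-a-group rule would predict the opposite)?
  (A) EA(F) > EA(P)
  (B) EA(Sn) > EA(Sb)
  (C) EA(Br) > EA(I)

(B)

The general trend: electron affinity increases across a period and decreases down a group.
(A) F (period 2, group 17) vs P (period 3, group 15): the stated order agrees with the simple trend.
(B) Sn (period 5, group 14) vs Sb (period 5, group 15): the stated order contradicts the simple trend.
(C) Br (period 4, group 17) vs I (period 5, group 17): the stated order agrees with the simple trend.
The exception is (B): adding an electron to Sb's half-filled 5p³ is unfavourable, so Sn has the more exothermic EA.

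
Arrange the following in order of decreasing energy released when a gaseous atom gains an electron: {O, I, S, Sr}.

I, S, O, Sr

Electron affinity generally becomes more exothermic across a period toward the halogens and less exothermic down a group.
These span different periods and groups, so the two trends combine.
O > Sr: relative to Sr, both the across-period and down-group shifts push O's electron affinity up.
S > O: this pair runs against the simple trend — see the exception note.
I > S: period and group pull opposite ways; the across-period shift dominates (295 vs 200 kJ/mol).
Note the exception: S has a higher electron affinity than O, contrary to the simple trend — the compact 2p subshell of O repels the added electron more than S's larger 3p does.
Approximate values (kJ/mol): O 141, S 200, Sr 5, I 295.
So from highest to lowest: I > S > O > Sr.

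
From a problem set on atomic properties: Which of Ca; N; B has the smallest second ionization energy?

Ca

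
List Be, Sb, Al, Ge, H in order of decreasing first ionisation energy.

H is in period 1, group 1; Be is in period 2, group 2; Al is in period 3, group 13; Ge is in period 4, group 14; Sb is in period 5, group 15.
Across a period the outer electron is held more tightly (higher IE₁); down a group it sits in a higher shell, more shielded, and comes off more easily.
These sit on a diagonal, where the across-period and down-group effects partly cancel.
Ge > Al: period and group pull opposite ways; the across-period shift dominates (762 vs 578 kJ/mol).
Sb > Ge: the two effects oppose for this pair; the across-period effect wins (831 vs 762 kJ/mol).
Be > Sb: the two effects oppose for this pair; the down-group effect wins (900 vs 831 kJ/mol).
H > Be: the two effects oppose for this pair; the down-group effect wins (1312 vs 900 kJ/mol).
For reference (kJ/mol): H 1312, Be 900, Al 578, Ge 762, Sb 831.
So from highest to lowest: H > Be > Sb > Ge > Al.

H > Be > Sb > Ge > Al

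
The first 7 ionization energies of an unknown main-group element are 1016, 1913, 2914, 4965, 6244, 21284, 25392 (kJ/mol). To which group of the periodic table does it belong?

Group 15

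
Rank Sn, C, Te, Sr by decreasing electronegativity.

C is in period 2, group 14; Sr is in period 5, group 2; Sn is in period 5, group 14; Te is in period 5, group 16.
EN rises left→right (higher Z_eff, smaller atoms) and falls top→bottom (larger, more shielded atoms).
Neither a single period nor a single group — weigh both effects.
Sn > Sr: Sn lies to the right of Sr in period 5, so the across-period effect alone puts Sn higher.
Te > Sn: both are in period 5; the period trend gives Te the larger value.
C > Te: the two effects oppose for this pair; the down-group effect wins (2.55 vs 2.10).
Tabulated electronegativity (Pauling): C 2.55, Sr 0.95, Sn 1.96, Te 2.10.
So from highest to lowest: C > Te > Sn > Sr.

C > Te > Sn > Sr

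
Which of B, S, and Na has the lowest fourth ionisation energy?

S

The fourth ionization energy removes an electron from the +3 ion. For each element: B³⁺ is the bare [He] core; S³⁺ still has 3 valence electrons; Na³⁺ is already 2 electrons into the core.
Pulling an electron out of a noble-gas core costs far more than removing a remaining valence electron, so Na and B sit at the high end of IE_4.
Approximate IE_4 values (kJ/mol): B 25026, S 4556, Na 9543.
Overall IE_4 order: S < Na < B.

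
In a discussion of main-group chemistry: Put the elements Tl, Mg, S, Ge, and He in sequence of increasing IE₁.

Removing the outermost electron gets harder across a period and easier down a group.
Here both period and group differ, so the two effects have to be weighed against each other.
Mg > Tl: the two effects oppose for this pair; the down-group effect wins (738 vs 589 kJ/mol).
Ge > Mg: the two effects oppose for this pair; the across-period effect wins (762 vs 738 kJ/mol).
S > Ge: both effects reinforce here, so S is clearly the higher of the two.
He > S: relative to S, both the across-period and down-group shifts push He's first ionization energy up.
Tabulated first ionization energy (kJ/mol): He 2372, Mg 738, S 1000, Ge 762, Tl 589.
So from lowest to highest: Tl < Mg < Ge < S < He.

Tl < Mg < Ge < S < He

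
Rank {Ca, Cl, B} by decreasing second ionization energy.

B > Cl > Ca

Consider each +1 ion: Ca⁺ still has 1 valence electron; Cl⁺ still has 6 valence electrons; B⁺ still has 2 valence electrons.
All are still removing valence electrons, so compare the +1 ions as you would atoms: IE_2 generally rises across a period (higher Z_eff) and falls down a group (larger shell), subject to the usual subshell exceptions.
Valence configurations: Ca⁺ [Ar]4s¹, Cl⁺ [Ne]3s²3p⁴, B⁺ [He]2s².
Approximate IE_2 values (kJ/mol): Ca 1145, Cl 2298, B 2427.
Putting it together, IE_2: Ca < Cl < B.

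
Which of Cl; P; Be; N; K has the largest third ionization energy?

IE_3 is the cost of taking one more electron from the +2 cation: Cl²⁺ still has 5 valence electrons; P²⁺ still has 3 valence electrons; Be²⁺ is the bare [He] core; N²⁺ still has 3 valence electrons; K²⁺ is already 1 electron into the core.
Usually core removal costs more than valence removal, but here the competition is close: a tightly held n=2 valence electron can cost more to remove than an n=3 core electron, so the actual values have to decide it.
Valence configurations: Cl²⁺ [Ne]3s²3p³, P²⁺ [Ne]3s²3p¹, N²⁺ [He]2s²2p¹.
The numbers (kJ/mol): Cl 3822, P 2914, Be 14849, N 4578, K 4420.
Overall IE_3 order: P < Cl < K < N < Be.

Be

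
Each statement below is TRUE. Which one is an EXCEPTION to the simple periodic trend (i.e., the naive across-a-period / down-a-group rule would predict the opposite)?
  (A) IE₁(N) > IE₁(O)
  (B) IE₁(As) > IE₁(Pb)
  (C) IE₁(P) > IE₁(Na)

The general trend: IE₁ increases across a period and decreases down a group.
(A) N (period 2, group 15) vs O (period 2, group 16): the stated order contradicts the simple trend.
(B) As (period 4, group 15) vs Pb (period 6, group 14): the stated order agrees with the simple trend.
(C) P (period 3, group 15) vs Na (period 3, group 1): the stated order agrees with the simple trend.
The exception is (A): pairing an electron in O's 2p⁴ costs repulsion energy, so O ionizes more easily than half-filled N (2p³).

(A)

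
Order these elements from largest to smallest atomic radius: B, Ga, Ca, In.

Ca, In, Ga, B

Radius decreases left→right (rising Z_eff, same n) and increases top→bottom (higher n).
These span different periods and groups, so the two trends combine.
Ga > B: Ga sits below B in group 13, so the down-group effect alone puts Ga larger.
In > Ga: they share group 13; the group trend gives In the larger value.
Ca > In: period and group pull opposite ways; the across-period shift dominates (171 vs 142 pm).
For reference (pm): B 85, Ca 171, Ga 124, In 142.
So from largest to smallest: Ca > In > Ga > B.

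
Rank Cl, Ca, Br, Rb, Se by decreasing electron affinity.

Electron affinity generally becomes more exothermic across a period toward the halogens and less exothermic down a group.
Here both period and group differ, so the two effects have to be weighed against each other.
Rb > Ca: this pair runs against the simple trend — see the exception note.
Se > Rb: both effects reinforce here, so Se is clearly the higher of the two.
Br > Se: both are in period 4; the period trend gives Br the larger value.
Cl > Br: they share group 17; the group trend gives Cl the larger value.
Note the exception: Rb has a higher electron affinity than Ca, contrary to the simple trend — adding an electron to Ca (ns²) has to open a new, higher-energy np subshell, which is unfavourable.
Tabulated electron affinity (kJ/mol): Cl 349, Ca 2, Se 195, Br 325, Rb 47.
So from highest to lowest: Cl > Br > Se > Rb > Ca.

Cl > Br > Se > Rb > Ca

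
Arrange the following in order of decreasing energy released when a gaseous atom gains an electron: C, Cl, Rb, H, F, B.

Cl, F, C, H, Rb, B

Atoms with high Z_eff and room in the valence shell (especially the halogens) have the most exothermic electron affinities.
Here both period and group differ, so the two effects have to be weighed against each other.
Rb > B: this pair runs against the simple trend — see the exception note.
H > Rb: they share group 1; the group trend gives H the larger value.
C > H: period and group pull opposite ways; the across-period shift dominates (122 vs 73 kJ/mol).
F > C: F lies to the right of C in period 2, so the across-period effect alone puts F higher.
Cl > F: this pair runs against the simple trend — see the exception note.
Note the exception: Rb has a higher electron affinity than B, contrary to the simple trend — B's ns²np¹ configuration gives only a small electron affinity — the sparsely filled np subshell binds an added electron weakly.
Note the exception: Cl has a higher electron affinity than F, contrary to the simple trend — F's small 2p subshell makes the incoming electron feel strong e⁻–e⁻ repulsion, so Cl actually releases more energy on gaining an electron.
Tabulated electron affinity (kJ/mol): H 73, B 27, C 122, F 328, Cl 349, Rb 47.
So from highest to lowest: Cl > F > C > H > Rb > B.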